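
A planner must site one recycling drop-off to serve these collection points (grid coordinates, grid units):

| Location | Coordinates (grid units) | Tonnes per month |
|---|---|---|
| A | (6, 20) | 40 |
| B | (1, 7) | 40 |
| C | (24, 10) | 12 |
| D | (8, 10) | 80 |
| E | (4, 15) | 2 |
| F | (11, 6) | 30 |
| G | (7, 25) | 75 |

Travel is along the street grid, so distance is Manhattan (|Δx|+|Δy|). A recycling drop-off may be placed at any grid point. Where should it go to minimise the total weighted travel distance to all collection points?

(7, 10)

Manhattan distance separates: Σwᵢ(|x−xᵢ|+|y−yᵢ|) = Σwᵢ|x−xᵢ| + Σwᵢ|y−yᵢ|, so x and y are optimised independently as 1-D weighted medians.
Total weight W = 279; half = 139.5.
x-coordinate, sorted with cumulative weight:
  x=1 (B, w=40) cum 40
  x=4 (E, w=2) cum 42
  x=6 (A, w=40) cum 82
  x=7 (G, w=75) cum 157  ← median
  x=8 (D, w=80) cum 237
  x=11 (F, w=30) cum 267
  x=24 (C, w=12) cum 279
⇒ x* = 7
y-coordinate, sorted with cumulative weight:
  y=6 (F, w=30) cum 30
  y=7 (B, w=40) cum 70
  y=10 (C, w=12) cum 82
  y=10 (D, w=80) cum 162  ← median
  y=15 (E, w=2) cum 164
  y=20 (A, w=40) cum 204
  y=25 (G, w=75) cum 279
⇒ y* = 10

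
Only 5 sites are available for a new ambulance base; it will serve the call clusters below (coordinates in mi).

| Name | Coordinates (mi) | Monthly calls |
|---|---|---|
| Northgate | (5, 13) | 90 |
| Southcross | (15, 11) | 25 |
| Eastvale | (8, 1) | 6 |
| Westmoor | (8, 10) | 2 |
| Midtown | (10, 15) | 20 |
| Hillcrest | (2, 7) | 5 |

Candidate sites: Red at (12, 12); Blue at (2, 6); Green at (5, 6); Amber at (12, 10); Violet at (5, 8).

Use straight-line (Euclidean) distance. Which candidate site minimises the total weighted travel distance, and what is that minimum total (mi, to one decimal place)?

Total weighted distance at each candidate:
  Red (12, 12): total = 922.6
  Blue (2, 6): total = 1340.7
  Green (5, 6): total = 1176.2
  Amber (12, 10): total = 991.5
  Violet (5, 8): total = 951.8
Minimum is at Red with total 922.6 mi.

Red, total 922.6 mi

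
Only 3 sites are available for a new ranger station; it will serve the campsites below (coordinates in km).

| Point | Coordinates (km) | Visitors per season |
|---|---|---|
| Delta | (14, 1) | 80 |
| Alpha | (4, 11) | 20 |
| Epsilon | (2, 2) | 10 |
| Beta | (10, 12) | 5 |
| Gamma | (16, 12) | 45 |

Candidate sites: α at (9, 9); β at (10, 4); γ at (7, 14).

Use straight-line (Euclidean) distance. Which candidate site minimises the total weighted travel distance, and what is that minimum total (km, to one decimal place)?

Total weighted distance at each candidate:
  α (9, 9): total = 1319.9
  β (10, 4): total = 1156.9
  γ (7, 14): total = 1828.9
Minimum is at β with total 1156.9 km.

β, total 1156.9 km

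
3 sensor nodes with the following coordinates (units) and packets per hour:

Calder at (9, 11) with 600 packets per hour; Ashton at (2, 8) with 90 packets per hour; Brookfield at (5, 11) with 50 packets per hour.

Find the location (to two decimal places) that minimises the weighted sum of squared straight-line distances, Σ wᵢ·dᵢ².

The minimiser of Σwᵢ‖p−pᵢ‖² is the weighted centroid p* = (Σwᵢpᵢ)/(Σwᵢ).
Σwᵢ = 740.
Σwᵢxᵢ = 600·9 + 90·2 + 50·5 = 5830.
Σwᵢyᵢ = 600·11 + 90·8 + 50·11 = 7870.
x* = 5830/740 = 7.88, y* = 7870/740 = 10.64.

(7.88, 10.64)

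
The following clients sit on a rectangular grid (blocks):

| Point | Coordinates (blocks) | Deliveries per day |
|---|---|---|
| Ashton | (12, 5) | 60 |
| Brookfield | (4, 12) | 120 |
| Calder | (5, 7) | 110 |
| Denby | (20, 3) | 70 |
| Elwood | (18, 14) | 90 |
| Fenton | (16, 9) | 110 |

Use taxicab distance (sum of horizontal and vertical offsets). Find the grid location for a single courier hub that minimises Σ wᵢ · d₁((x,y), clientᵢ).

(12, 9)

Manhattan distance separates: Σwᵢ(|x−xᵢ|+|y−yᵢ|) = Σwᵢ|x−xᵢ| + Σwᵢ|y−yᵢ|, so x and y are optimised independently as 1-D weighted medians.
Total weight W = 560; half = 280.
x-coordinate, sorted with cumulative weight:
  x=4 (Brookfield, w=120) cum 120
  x=5 (Calder, w=110) cum 230
  x=12 (Ashton, w=60) cum 290  ← median
  x=16 (Fenton, w=110) cum 400
  x=18 (Elwood, w=90) cum 490
  x=20 (Denby, w=70) cum 560
⇒ x* = 12
y-coordinate, sorted with cumulative weight:
  y=3 (Denby, w=70) cum 70
  y=5 (Ashton, w=60) cum 130
  y=7 (Calder, w=110) cum 240
  y=9 (Fenton, w=110) cum 350  ← median
  y=12 (Brookfield, w=120) cum 470
  y=14 (Elwood, w=90) cum 560
⇒ y* = 9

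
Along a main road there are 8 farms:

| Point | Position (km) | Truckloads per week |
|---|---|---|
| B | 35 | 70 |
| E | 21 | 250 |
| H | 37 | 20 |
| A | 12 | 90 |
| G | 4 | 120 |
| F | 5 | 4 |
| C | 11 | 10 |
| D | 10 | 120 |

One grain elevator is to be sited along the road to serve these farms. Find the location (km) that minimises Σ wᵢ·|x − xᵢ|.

For a sum of weighted absolute distances on a line, the optimum is the weighted median (not the mean). Total weight W = 684; half-weight = 342.
Sort by position and accumulate weight:
  km 4 (G, w=120) → cum 120
  km 5 (F, w=4) → cum 124
  km 10 (D, w=120) → cum 244
  km 11 (C, w=10) → cum 254
  km 12 (A, w=90) → cum 344  ≥ 342 → median here
  km 21 (E, w=250) → cum 594
  km 35 (B, w=70) → cum 664
  km 37 (H, w=20) → cum 684
Optimal location: km 12.

x = 12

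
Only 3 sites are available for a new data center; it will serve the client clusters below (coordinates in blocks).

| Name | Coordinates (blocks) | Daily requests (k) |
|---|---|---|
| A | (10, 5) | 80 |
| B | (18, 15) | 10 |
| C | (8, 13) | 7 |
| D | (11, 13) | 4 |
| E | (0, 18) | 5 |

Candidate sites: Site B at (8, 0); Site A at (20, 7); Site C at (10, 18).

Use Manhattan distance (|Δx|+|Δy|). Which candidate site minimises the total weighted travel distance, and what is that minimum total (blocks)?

Total weighted distance at each candidate:
  Site B (8, 0): total = 1095
  Site A (20, 7): total = 1401
  Site C (10, 18): total = 1273
Minimum is at Site B with total 1095 blocks.

Site B, total 1095 blocks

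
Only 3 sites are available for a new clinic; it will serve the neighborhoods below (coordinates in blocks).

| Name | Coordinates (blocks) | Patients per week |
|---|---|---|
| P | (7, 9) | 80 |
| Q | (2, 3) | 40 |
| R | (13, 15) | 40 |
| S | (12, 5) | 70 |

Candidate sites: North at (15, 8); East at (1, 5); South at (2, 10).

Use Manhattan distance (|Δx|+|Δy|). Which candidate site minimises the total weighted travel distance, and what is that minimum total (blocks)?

North, total 2220 blocks

Total weighted distance at each candidate:
  North (15, 8): total = 2220
  East (1, 5): total = 2570
  South (2, 10): total = 2450
Minimum is at North with total 2220 blocks.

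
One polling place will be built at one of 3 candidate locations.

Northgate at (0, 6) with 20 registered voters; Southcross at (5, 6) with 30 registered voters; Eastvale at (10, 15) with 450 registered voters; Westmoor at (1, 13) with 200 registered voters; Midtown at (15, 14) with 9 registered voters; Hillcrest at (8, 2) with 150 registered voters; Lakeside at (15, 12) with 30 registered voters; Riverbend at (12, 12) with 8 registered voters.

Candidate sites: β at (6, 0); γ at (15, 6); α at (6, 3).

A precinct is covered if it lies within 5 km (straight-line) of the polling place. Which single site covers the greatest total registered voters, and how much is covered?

Coverage radius r = 5 km; a point is covered iff (Δx)²+(Δy)² ≤ 5² = 25.
  β (6, 0): covers {Hillcrest} → 150
  γ (15, 6): covers {none} → 0
  α (6, 3): covers {Southcross, Hillcrest} → 180
Maximum coverage at α: 180 registered voters.

α, covering 180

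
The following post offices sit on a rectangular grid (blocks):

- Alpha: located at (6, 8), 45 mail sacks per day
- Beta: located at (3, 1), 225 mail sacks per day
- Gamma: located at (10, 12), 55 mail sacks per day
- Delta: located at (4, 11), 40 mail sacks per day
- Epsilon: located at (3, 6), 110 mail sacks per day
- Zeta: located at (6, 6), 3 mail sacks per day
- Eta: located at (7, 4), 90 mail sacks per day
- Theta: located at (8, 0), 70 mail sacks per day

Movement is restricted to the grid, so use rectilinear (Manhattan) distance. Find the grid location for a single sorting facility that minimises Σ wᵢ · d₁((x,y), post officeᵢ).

(3, 4)

Manhattan distance separates: Σwᵢ(|x−xᵢ|+|y−yᵢ|) = Σwᵢ|x−xᵢ| + Σwᵢ|y−yᵢ|, so x and y are optimised independently as 1-D weighted medians.
Total weight W = 638; half = 319.
x-coordinate, sorted with cumulative weight:
  x=3 (Beta, w=225) cum 225
  x=3 (Epsilon, w=110) cum 335  ← median
  x=4 (Delta, w=40) cum 375
  x=6 (Alpha, w=45) cum 420
  x=6 (Zeta, w=3) cum 423
  x=7 (Eta, w=90) cum 513
  x=8 (Theta, w=70) cum 583
  x=10 (Gamma, w=55) cum 638
⇒ x* = 3
y-coordinate, sorted with cumulative weight:
  y=0 (Theta, w=70) cum 70
  y=1 (Beta, w=225) cum 295
  y=4 (Eta, w=90) cum 385  ← median
  y=6 (Epsilon, w=110) cum 495
  y=6 (Zeta, w=3) cum 498
  y=8 (Alpha, w=45) cum 543
  y=11 (Delta, w=40) cum 583
  y=12 (Gamma, w=55) cum 638
⇒ y* = 4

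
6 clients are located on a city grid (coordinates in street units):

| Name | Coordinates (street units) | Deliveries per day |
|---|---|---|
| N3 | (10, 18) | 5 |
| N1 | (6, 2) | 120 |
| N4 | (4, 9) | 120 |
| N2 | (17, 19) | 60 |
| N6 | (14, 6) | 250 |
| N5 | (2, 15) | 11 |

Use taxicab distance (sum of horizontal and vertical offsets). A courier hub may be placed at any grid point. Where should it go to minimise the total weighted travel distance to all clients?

(14, 6)

Manhattan distance separates: Σwᵢ(|x−xᵢ|+|y−yᵢ|) = Σwᵢ|x−xᵢ| + Σwᵢ|y−yᵢ|, so x and y are optimised independently as 1-D weighted medians.
Total weight W = 566; half = 283.
x-coordinate, sorted with cumulative weight:
  x=2 (N5, w=11) cum 11
  x=4 (N4, w=120) cum 131
  x=6 (N1, w=120) cum 251
  x=10 (N3, w=5) cum 256
  x=14 (N6, w=250) cum 506  ← median
  x=17 (N2, w=60) cum 566
⇒ x* = 14
y-coordinate, sorted with cumulative weight:
  y=2 (N1, w=120) cum 120
  y=6 (N6, w=250) cum 370  ← median
  y=9 (N4, w=120) cum 490
  y=15 (N5, w=11) cum 501
  y=18 (N3, w=5) cum 506
  y=19 (N2, w=60) cum 566
⇒ y* = 6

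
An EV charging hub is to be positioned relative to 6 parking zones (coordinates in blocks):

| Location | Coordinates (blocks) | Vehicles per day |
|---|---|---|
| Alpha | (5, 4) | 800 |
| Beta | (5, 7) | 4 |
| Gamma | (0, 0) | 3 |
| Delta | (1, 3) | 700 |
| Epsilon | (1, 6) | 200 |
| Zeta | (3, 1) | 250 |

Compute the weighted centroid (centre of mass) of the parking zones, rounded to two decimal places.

The minimiser of Σwᵢ‖p−pᵢ‖² is the weighted centroid p* = (Σwᵢpᵢ)/(Σwᵢ).
Σwᵢ = 1957.
Σwᵢxᵢ = 800·5 + 4·5 + 3·0 + 700·1 + 200·1 + 250·3 = 5670.
Σwᵢyᵢ = 800·4 + 4·7 + 3·0 + 700·3 + 200·6 + 250·1 = 6778.
x* = 5670/1957 = 2.90, y* = 6778/1957 = 3.46.

(2.90, 3.46)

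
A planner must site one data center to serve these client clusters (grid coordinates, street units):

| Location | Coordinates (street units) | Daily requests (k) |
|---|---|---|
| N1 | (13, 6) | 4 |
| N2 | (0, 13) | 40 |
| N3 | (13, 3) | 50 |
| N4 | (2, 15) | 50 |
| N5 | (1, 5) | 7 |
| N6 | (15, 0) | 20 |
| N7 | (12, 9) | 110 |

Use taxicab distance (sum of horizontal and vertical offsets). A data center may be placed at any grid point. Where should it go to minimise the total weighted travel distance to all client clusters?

Manhattan distance separates: Σwᵢ(|x−xᵢ|+|y−yᵢ|) = Σwᵢ|x−xᵢ| + Σwᵢ|y−yᵢ|, so x and y are optimised independently as 1-D weighted medians.
Total weight W = 281; half = 140.5.
x-coordinate, sorted with cumulative weight:
  x=0 (N2, w=40) cum 40
  x=1 (N5, w=7) cum 47
  x=2 (N4, w=50) cum 97
  x=12 (N7, w=110) cum 207  ← median
  x=13 (N1, w=4) cum 211
  x=13 (N3, w=50) cum 261
  x=15 (N6, w=20) cum 281
⇒ x* = 12
y-coordinate, sorted with cumulative weight:
  y=0 (N6, w=20) cum 20
  y=3 (N3, w=50) cum 70
  y=5 (N5, w=7) cum 77
  y=6 (N1, w=4) cum 81
  y=9 (N7, w=110) cum 191  ← median
  y=13 (N2, w=40) cum 231
  y=15 (N4, w=50) cum 281
⇒ y* = 9

(12, 9)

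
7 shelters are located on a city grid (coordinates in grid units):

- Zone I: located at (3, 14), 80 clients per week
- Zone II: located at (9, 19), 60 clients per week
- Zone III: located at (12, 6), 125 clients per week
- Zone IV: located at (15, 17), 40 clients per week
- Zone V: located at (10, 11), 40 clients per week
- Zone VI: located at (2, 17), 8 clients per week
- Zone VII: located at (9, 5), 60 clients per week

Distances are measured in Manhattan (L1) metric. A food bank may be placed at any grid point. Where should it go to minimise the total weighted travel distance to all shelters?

Manhattan distance separates: Σwᵢ(|x−xᵢ|+|y−yᵢ|) = Σwᵢ|x−xᵢ| + Σwᵢ|y−yᵢ|, so x and y are optimised independently as 1-D weighted medians.
Total weight W = 413; half = 206.5.
x-coordinate, sorted with cumulative weight:
  x=2 (Zone VI, w=8) cum 8
  x=3 (Zone I, w=80) cum 88
  x=9 (Zone II, w=60) cum 148
  x=9 (Zone VII, w=60) cum 208  ← median
  x=10 (Zone V, w=40) cum 248
  x=12 (Zone III, w=125) cum 373
  x=15 (Zone IV, w=40) cum 413
⇒ x* = 9
y-coordinate, sorted with cumulative weight:
  y=5 (Zone VII, w=60) cum 60
  y=6 (Zone III, w=125) cum 185
  y=11 (Zone V, w=40) cum 225  ← median
  y=14 (Zone I, w=80) cum 305
  y=17 (Zone IV, w=40) cum 345
  y=17 (Zone VI, w=8) cum 353
  y=19 (Zone II, w=60) cum 413
⇒ y* = 11

(9, 11)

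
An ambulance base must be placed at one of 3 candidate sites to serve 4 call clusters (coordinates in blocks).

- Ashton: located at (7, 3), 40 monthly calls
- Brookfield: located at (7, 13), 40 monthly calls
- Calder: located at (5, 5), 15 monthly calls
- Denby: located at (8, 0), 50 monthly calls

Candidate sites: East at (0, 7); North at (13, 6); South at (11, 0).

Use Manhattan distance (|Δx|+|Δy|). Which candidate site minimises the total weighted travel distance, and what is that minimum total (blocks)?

South, total 1275 blocks

Total weighted distance at each candidate:
  East (0, 7): total = 1815
  North (13, 6): total = 1565
  South (11, 0): total = 1275
Minimum is at South with total 1275 blocks.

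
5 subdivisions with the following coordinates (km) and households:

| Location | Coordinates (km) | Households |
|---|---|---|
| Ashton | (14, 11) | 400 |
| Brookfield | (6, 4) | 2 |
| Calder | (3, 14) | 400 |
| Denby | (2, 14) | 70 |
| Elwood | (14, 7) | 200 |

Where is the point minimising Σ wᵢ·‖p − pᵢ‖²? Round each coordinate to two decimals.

The minimiser of Σwᵢ‖p−pᵢ‖² is the weighted centroid p* = (Σwᵢpᵢ)/(Σwᵢ).
Σwᵢ = 1072.
Σwᵢxᵢ = 400·14 + 2·6 + 400·3 + 70·2 + 200·14 = 9752.
Σwᵢyᵢ = 400·11 + 2·4 + 400·14 + 70·14 + 200·7 = 12388.
x* = 9752/1072 = 9.10, y* = 12388/1072 = 11.56.

(9.10, 11.56)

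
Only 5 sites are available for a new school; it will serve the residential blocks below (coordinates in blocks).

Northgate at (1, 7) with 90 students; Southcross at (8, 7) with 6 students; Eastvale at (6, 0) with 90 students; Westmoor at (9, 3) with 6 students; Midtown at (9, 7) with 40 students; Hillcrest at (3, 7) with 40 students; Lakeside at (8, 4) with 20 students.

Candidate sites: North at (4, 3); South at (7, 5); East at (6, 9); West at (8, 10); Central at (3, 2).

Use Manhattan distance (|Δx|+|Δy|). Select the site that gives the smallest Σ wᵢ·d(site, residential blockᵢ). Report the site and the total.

Total weighted distance at each candidate:
  North (4, 3): total = 1818
  South (7, 5): total = 1742
  East (6, 9): total = 2058
  West (8, 10): total = 2646
  Central (3, 2): total = 1962
Minimum is at South with total 1742 blocks.

South, total 1742 blocks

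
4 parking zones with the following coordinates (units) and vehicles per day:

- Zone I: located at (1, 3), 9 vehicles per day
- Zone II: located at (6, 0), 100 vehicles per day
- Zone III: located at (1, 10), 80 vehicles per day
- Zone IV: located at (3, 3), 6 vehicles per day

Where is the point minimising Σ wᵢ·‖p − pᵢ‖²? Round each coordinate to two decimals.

The minimiser of Σwᵢ‖p−pᵢ‖² is the weighted centroid p* = (Σwᵢpᵢ)/(Σwᵢ).
Σwᵢ = 195.
Σwᵢxᵢ = 9·1 + 100·6 + 80·1 + 6·3 = 707.
Σwᵢyᵢ = 9·3 + 100·0 + 80·10 + 6·3 = 845.
x* = 707/195 = 3.63, y* = 845/195 = 4.33.

(3.63, 4.33)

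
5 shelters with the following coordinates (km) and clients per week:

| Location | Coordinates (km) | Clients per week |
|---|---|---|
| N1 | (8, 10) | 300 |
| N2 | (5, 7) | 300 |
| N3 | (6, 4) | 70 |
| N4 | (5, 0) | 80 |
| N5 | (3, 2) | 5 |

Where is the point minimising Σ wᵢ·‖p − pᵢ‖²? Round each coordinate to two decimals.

(6.27, 7.14)

The minimiser of Σwᵢ‖p−pᵢ‖² is the weighted centroid p* = (Σwᵢpᵢ)/(Σwᵢ).
Σwᵢ = 755.
Σwᵢxᵢ = 300·8 + 300·5 + 70·6 + 80·5 + 5·3 = 4735.
Σwᵢyᵢ = 300·10 + 300·7 + 70·4 + 80·0 + 5·2 = 5390.
x* = 4735/755 = 6.27, y* = 5390/755 = 7.14.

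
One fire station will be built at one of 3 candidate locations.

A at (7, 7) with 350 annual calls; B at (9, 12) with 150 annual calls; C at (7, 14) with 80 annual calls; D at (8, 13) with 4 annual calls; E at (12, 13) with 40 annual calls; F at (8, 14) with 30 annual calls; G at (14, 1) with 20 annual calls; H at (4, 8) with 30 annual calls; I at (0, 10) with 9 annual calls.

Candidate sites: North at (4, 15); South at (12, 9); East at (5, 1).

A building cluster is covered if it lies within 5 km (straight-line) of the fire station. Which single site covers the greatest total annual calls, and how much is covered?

Coverage radius r = 5 km; a point is covered iff (Δx)²+(Δy)² ≤ 5² = 25.
  North (4, 15): covers {C, D, F} → 114
  South (12, 9): covers {B, E} → 190
  East (5, 1): covers {none} → 0
Maximum coverage at South: 190 annual calls.

South, covering 190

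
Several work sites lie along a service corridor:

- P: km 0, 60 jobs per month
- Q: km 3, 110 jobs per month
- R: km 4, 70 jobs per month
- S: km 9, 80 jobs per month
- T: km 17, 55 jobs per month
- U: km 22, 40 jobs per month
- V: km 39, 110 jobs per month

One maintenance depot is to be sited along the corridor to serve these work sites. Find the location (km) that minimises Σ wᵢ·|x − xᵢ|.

x = 9

For a sum of weighted absolute distances on a line, the optimum is the weighted median (not the mean). Total weight W = 525; half-weight = 262.5.
Sort by position and accumulate weight:
  km 0 (P, w=60) → cum 60
  km 3 (Q, w=110) → cum 170
  km 4 (R, w=70) → cum 240
  km 9 (S, w=80) → cum 320  ≥ 262.5 → median here
  km 17 (T, w=55) → cum 375
  km 22 (U, w=40) → cum 415
  km 39 (V, w=110) → cum 525
Optimal location: km 9.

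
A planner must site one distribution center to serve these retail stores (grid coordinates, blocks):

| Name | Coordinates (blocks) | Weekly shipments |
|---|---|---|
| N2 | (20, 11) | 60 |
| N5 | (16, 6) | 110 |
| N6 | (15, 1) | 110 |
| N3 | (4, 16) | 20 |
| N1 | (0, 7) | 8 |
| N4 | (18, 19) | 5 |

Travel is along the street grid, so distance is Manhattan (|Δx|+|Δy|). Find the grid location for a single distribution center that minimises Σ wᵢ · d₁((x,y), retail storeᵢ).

(16, 6)

Manhattan distance separates: Σwᵢ(|x−xᵢ|+|y−yᵢ|) = Σwᵢ|x−xᵢ| + Σwᵢ|y−yᵢ|, so x and y are optimised independently as 1-D weighted medians.
Total weight W = 313; half = 156.5.
x-coordinate, sorted with cumulative weight:
  x=0 (N1, w=8) cum 8
  x=4 (N3, w=20) cum 28
  x=15 (N6, w=110) cum 138
  x=16 (N5, w=110) cum 248  ← median
  x=18 (N4, w=5) cum 253
  x=20 (N2, w=60) cum 313
⇒ x* = 16
y-coordinate, sorted with cumulative weight:
  y=1 (N6, w=110) cum 110
  y=6 (N5, w=110) cum 220  ← median
  y=7 (N1, w=8) cum 228
  y=11 (N2, w=60) cum 288
  y=16 (N3, w=20) cum 308
  y=19 (N4, w=5) cum 313
⇒ y* = 6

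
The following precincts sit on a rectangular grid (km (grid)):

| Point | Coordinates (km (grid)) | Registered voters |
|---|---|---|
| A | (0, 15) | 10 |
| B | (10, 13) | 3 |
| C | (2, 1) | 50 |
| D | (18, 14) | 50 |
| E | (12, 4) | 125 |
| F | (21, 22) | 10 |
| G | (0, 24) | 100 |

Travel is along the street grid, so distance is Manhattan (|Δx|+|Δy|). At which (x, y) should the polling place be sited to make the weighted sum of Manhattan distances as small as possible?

(12, 4)

Manhattan distance separates: Σwᵢ(|x−xᵢ|+|y−yᵢ|) = Σwᵢ|x−xᵢ| + Σwᵢ|y−yᵢ|, so x and y are optimised independently as 1-D weighted medians.
Total weight W = 348; half = 174.
x-coordinate, sorted with cumulative weight:
  x=0 (A, w=10) cum 10
  x=0 (G, w=100) cum 110
  x=2 (C, w=50) cum 160
  x=10 (B, w=3) cum 163
  x=12 (E, w=125) cum 288  ← median
  x=18 (D, w=50) cum 338
  x=21 (F, w=10) cum 348
⇒ x* = 12
y-coordinate, sorted with cumulative weight:
  y=1 (C, w=50) cum 50
  y=4 (E, w=125) cum 175  ← median
  y=13 (B, w=3) cum 178
  y=14 (D, w=50) cum 228
  y=15 (A, w=10) cum 238
  y=22 (F, w=10) cum 248
  y=24 (G, w=100) cum 348
⇒ y* = 4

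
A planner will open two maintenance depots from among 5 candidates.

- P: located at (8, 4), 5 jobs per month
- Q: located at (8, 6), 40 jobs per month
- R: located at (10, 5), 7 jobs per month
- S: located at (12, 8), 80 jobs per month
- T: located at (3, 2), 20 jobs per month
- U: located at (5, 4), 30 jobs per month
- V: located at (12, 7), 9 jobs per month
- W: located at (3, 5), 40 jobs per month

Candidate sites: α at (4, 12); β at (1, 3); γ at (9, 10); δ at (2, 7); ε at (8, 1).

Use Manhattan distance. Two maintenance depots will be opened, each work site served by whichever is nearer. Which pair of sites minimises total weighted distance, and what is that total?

{β, γ}, total 1101

Evaluate every pair (each demand assigned to the nearer of the two):
  {β, γ}: total = 1101
  {γ, δ}: total = 1151
  {γ, ε}: total = 1371
  {α, γ}: total = 1541
  {β, ε}: total = 1597
  {δ, ε}: total = 1647
  {β, δ}: total = 1690
  {α, δ}: total = 1785
  {α, ε}: total = 1847
  {α, β}: total = 1964
Best pair: {β, γ} with total 1101.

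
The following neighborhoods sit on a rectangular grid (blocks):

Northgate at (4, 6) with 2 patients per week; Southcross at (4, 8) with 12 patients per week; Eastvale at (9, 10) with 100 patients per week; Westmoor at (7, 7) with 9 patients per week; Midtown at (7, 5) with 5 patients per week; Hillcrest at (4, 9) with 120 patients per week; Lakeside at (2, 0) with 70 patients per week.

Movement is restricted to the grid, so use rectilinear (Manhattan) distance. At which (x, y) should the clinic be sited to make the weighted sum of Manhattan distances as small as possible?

(4, 9)

Manhattan distance separates: Σwᵢ(|x−xᵢ|+|y−yᵢ|) = Σwᵢ|x−xᵢ| + Σwᵢ|y−yᵢ|, so x and y are optimised independently as 1-D weighted medians.
Total weight W = 318; half = 159.
x-coordinate, sorted with cumulative weight:
  x=2 (Lakeside, w=70) cum 70
  x=4 (Northgate, w=2) cum 72
  x=4 (Southcross, w=12) cum 84
  x=4 (Hillcrest, w=120) cum 204  ← median
  x=7 (Westmoor, w=9) cum 213
  x=7 (Midtown, w=5) cum 218
  x=9 (Eastvale, w=100) cum 318
⇒ x* = 4
y-coordinate, sorted with cumulative weight:
  y=0 (Lakeside, w=70) cum 70
  y=5 (Midtown, w=5) cum 75
  y=6 (Northgate, w=2) cum 77
  y=7 (Westmoor, w=9) cum 86
  y=8 (Southcross, w=12) cum 98
  y=9 (Hillcrest, w=120) cum 218  ← median
  y=10 (Eastvale, w=100) cum 318
⇒ y* = 9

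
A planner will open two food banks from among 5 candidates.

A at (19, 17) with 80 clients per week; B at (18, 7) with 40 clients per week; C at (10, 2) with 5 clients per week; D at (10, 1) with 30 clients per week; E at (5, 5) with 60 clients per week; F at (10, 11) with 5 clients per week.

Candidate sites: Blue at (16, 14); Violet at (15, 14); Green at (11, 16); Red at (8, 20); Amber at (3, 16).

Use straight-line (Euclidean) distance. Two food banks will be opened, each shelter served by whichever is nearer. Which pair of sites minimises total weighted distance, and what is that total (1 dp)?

{Blue, Amber}, total 1831.6

Evaluate every pair (each demand assigned to the nearer of the two):
  {Blue, Amber}: total = 1831.6
  {Violet, Amber}: total = 1887.5
  {Blue, Green}: total = 1904.5
  {Blue, Violet}: total = 1949.8
  {Violet, Green}: total = 1964.8
  {Blue, Red}: total = 2013.5
  {Violet, Red}: total = 2023.9
  {Green, Amber}: total = 2318.5
  {Green, Red}: total = 2399.5
  {Red, Amber}: total = 2856.9
Best pair: {Blue, Amber} with total 1831.6.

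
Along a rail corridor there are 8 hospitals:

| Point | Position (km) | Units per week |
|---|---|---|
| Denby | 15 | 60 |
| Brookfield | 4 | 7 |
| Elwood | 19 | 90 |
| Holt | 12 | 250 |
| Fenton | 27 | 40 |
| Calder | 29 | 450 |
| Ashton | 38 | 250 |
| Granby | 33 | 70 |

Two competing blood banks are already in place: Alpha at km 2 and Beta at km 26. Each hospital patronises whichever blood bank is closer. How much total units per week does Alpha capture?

257

The indifferent point is the midpoint (2+26)/2 = 14; hospitals left of it (closer to Alpha at 2) go to Alpha, those right go to Beta.
  Brookfield at 4 (w=7) → Alpha
  Holt at 12 (w=250) → Alpha
  Denby at 15 (w=60) → Beta
  Elwood at 19 (w=90) → Beta
  Fenton at 27 (w=40) → Beta
  Calder at 29 (w=450) → Beta
  Granby at 33 (w=70) → Beta
  Ashton at 38 (w=250) → Beta
Alpha captures 257; Beta captures 960.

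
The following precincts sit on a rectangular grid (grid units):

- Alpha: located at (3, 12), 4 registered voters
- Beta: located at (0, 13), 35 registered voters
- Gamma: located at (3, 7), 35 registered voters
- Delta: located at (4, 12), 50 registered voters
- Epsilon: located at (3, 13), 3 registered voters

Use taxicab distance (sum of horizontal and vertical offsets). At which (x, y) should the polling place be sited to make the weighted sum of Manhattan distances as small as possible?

(3, 12)

Manhattan distance separates: Σwᵢ(|x−xᵢ|+|y−yᵢ|) = Σwᵢ|x−xᵢ| + Σwᵢ|y−yᵢ|, so x and y are optimised independently as 1-D weighted medians.
Total weight W = 127; half = 63.5.
x-coordinate, sorted with cumulative weight:
  x=0 (Beta, w=35) cum 35
  x=3 (Alpha, w=4) cum 39
  x=3 (Gamma, w=35) cum 74  ← median
  x=3 (Epsilon, w=3) cum 77
  x=4 (Delta, w=50) cum 127
⇒ x* = 3
y-coordinate, sorted with cumulative weight:
  y=7 (Gamma, w=35) cum 35
  y=12 (Alpha, w=4) cum 39
  y=12 (Delta, w=50) cum 89  ← median
  y=13 (Beta, w=35) cum 124
  y=13 (Epsilon, w=3) cum 127
⇒ y* = 12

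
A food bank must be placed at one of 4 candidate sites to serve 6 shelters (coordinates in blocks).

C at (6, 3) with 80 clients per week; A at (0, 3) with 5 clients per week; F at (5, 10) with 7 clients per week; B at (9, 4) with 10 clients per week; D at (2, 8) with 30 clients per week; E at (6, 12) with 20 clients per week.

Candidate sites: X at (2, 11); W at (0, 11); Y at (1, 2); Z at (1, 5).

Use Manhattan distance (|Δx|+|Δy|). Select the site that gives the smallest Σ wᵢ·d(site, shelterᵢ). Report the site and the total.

Total weighted distance at each candidate:
  X (2, 11): total = 1368
  W (0, 11): total = 1652
  Y (1, 2): total = 1184
  Z (1, 5): total = 1088
Minimum is at Z with total 1088 blocks.

Z, total 1088 blocks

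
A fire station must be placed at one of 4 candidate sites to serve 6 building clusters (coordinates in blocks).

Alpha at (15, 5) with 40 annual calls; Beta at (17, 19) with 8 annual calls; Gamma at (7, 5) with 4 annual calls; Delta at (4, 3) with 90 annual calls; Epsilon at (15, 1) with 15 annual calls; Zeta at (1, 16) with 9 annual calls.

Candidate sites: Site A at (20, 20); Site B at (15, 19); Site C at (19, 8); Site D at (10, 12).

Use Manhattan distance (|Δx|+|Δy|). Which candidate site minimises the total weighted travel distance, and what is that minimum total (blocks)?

Total weighted distance at each candidate:
  Site A (20, 20): total = 4481
  Site B (15, 19): total = 3517
  Site C (19, 8): total = 2643
  Site D (10, 12): total = 2339
Minimum is at Site D with total 2339 blocks.

Site D, total 2339 blocks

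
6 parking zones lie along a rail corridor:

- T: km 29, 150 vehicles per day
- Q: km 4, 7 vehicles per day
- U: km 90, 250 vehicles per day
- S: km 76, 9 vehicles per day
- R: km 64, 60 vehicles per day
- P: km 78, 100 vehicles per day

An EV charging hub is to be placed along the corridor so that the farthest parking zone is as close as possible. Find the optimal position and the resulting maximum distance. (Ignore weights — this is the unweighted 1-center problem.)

location 47, max distance 43

The 1-center on a line is the midpoint of the two extreme points: leftmost at 4, rightmost at 90.
Optimal location = (4 + 90)/2 = 47; maximum distance = (90 − 4)/2 = 43.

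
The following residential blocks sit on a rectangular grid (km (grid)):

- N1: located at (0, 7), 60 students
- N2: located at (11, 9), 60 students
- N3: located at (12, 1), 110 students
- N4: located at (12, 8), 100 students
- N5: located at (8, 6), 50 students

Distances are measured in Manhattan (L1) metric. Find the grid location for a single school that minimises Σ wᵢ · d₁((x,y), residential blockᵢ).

(12, 7)

Manhattan distance separates: Σwᵢ(|x−xᵢ|+|y−yᵢ|) = Σwᵢ|x−xᵢ| + Σwᵢ|y−yᵢ|, so x and y are optimised independently as 1-D weighted medians.
Total weight W = 380; half = 190.
x-coordinate, sorted with cumulative weight:
  x=0 (N1, w=60) cum 60
  x=8 (N5, w=50) cum 110
  x=11 (N2, w=60) cum 170
  x=12 (N3, w=110) cum 280  ← median
  x=12 (N4, w=100) cum 380
⇒ x* = 12
y-coordinate, sorted with cumulative weight:
  y=1 (N3, w=110) cum 110
  y=6 (N5, w=50) cum 160
  y=7 (N1, w=60) cum 220  ← median
  y=8 (N4, w=100) cum 320
  y=9 (N2, w=60) cum 380
⇒ y* = 7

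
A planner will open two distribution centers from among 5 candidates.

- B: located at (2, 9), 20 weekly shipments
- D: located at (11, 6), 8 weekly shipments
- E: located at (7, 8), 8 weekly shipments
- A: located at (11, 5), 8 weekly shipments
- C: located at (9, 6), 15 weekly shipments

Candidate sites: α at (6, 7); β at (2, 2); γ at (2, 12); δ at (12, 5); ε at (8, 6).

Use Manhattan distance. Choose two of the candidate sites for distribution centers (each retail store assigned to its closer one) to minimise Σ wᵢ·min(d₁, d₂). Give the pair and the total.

{γ, ε}, total 155

Evaluate every pair (each demand assigned to the nearer of the two):
  {γ, ε}: total = 155
  {α, ε}: total = 207
  {γ, δ}: total = 208
  {α, δ}: total = 220
  {β, ε}: total = 235
  {α, γ}: total = 240
  {δ, ε}: total = 243
  {β, δ}: total = 288
  {α, β}: total = 300
  {β, γ}: total = 497
Best pair: {γ, ε} with total 155.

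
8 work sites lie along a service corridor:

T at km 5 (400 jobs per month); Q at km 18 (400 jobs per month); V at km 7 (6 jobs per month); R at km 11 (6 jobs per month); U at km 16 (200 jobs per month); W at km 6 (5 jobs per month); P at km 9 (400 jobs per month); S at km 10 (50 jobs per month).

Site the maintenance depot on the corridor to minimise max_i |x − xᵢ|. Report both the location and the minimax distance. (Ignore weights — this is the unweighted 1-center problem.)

The 1-center on a line is the midpoint of the two extreme points: leftmost at 5, rightmost at 18.
Optimal location = (5 + 18)/2 = 11.5; maximum distance = (18 − 5)/2 = 6.5.

location 11.5, max distance 6.5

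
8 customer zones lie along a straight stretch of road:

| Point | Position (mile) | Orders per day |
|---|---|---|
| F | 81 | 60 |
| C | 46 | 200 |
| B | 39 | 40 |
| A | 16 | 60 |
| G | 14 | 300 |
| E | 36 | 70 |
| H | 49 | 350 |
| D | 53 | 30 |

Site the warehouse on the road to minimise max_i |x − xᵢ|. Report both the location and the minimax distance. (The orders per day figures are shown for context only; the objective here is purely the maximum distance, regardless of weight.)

location 47.5, max distance 33.5

The 1-center on a line is the midpoint of the two extreme points: leftmost at 14, rightmost at 81.
Optimal location = (14 + 81)/2 = 47.5; maximum distance = (81 − 14)/2 = 33.5.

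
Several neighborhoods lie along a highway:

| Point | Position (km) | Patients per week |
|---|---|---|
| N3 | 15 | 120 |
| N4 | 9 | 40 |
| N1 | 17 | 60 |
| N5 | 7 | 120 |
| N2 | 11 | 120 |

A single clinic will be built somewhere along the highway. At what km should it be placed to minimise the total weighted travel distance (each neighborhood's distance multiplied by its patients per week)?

x = 11

For a sum of weighted absolute distances on a line, the optimum is the weighted median (not the mean). Total weight W = 460; half-weight = 230.
Sort by position and accumulate weight:
  km 7 (N5, w=120) → cum 120
  km 9 (N4, w=40) → cum 160
  km 11 (N2, w=120) → cum 280  ≥ 230 → median here
  km 15 (N3, w=120) → cum 400
  km 17 (N1, w=60) → cum 460
Optimal location: km 11.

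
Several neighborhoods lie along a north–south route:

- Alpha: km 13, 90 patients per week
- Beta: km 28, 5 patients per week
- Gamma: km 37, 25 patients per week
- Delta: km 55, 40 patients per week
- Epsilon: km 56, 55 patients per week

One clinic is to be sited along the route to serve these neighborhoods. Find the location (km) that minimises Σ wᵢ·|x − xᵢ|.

x = 37

For a sum of weighted absolute distances on a line, the optimum is the weighted median (not the mean). Total weight W = 215; half-weight = 107.5.
Sort by position and accumulate weight:
  km 13 (Alpha, w=90) → cum 90
  km 28 (Beta, w=5) → cum 95
  km 37 (Gamma, w=25) → cum 120  ≥ 107.5 → median here
  km 55 (Delta, w=40) → cum 160
  km 56 (Epsilon, w=55) → cum 215
Optimal location: km 37.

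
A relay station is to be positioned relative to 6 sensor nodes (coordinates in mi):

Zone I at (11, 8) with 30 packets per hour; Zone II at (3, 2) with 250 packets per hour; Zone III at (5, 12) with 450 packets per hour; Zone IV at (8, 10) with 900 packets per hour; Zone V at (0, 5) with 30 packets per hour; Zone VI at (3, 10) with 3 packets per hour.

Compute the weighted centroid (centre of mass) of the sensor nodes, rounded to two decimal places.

(6.34, 9.21)

The minimiser of Σwᵢ‖p−pᵢ‖² is the weighted centroid p* = (Σwᵢpᵢ)/(Σwᵢ).
Σwᵢ = 1663.
Σwᵢxᵢ = 30·11 + 250·3 + 450·5 + 900·8 + 30·0 + 3·3 = 10539.
Σwᵢyᵢ = 30·8 + 250·2 + 450·12 + 900·10 + 30·5 + 3·10 = 15320.
x* = 10539/1663 = 6.34, y* = 15320/1663 = 9.21.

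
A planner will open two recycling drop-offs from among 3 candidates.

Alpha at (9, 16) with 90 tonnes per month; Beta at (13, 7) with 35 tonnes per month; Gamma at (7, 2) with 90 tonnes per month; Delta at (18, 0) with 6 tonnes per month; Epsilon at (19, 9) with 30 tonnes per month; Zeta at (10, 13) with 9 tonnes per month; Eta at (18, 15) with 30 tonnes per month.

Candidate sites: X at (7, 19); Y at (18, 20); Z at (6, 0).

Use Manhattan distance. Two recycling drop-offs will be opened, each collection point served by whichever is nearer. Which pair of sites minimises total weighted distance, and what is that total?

{X, Z}, total 2473

Evaluate every pair (each demand assigned to the nearer of the two):
  {X, Z}: total = 2473
  {Y, Z}: total = 2647
  {X, Y}: total = 3321
Best pair: {X, Z} with total 2473.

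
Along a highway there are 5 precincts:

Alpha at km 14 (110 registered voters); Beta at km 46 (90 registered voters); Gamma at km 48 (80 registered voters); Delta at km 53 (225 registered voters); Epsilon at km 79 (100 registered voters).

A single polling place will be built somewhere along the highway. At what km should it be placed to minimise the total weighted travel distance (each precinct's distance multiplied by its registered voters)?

x = 53

For a sum of weighted absolute distances on a line, the optimum is the weighted median (not the mean). Total weight W = 605; half-weight = 302.5.
Sort by position and accumulate weight:
  km 14 (Alpha, w=110) → cum 110
  km 46 (Beta, w=90) → cum 200
  km 48 (Gamma, w=80) → cum 280
  km 53 (Delta, w=225) → cum 505  ≥ 302.5 → median here
  km 79 (Epsilon, w=100) → cum 605
Optimal location: km 53.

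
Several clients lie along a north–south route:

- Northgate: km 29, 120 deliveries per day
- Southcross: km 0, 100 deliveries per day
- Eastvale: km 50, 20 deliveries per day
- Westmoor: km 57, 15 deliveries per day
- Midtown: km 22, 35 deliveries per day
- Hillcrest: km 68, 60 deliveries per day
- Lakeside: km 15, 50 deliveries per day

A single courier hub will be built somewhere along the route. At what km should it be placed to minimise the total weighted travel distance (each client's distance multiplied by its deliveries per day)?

x = 29

For a sum of weighted absolute distances on a line, the optimum is the weighted median (not the mean). Total weight W = 400; half-weight = 200.
Sort by position and accumulate weight:
  km 0 (Southcross, w=100) → cum 100
  km 15 (Lakeside, w=50) → cum 150
  km 22 (Midtown, w=35) → cum 185
  km 29 (Northgate, w=120) → cum 305  ≥ 200 → median here
  km 50 (Eastvale, w=20) → cum 325
  km 57 (Westmoor, w=15) → cum 340
  km 68 (Hillcrest, w=60) → cum 400
Optimal location: km 29.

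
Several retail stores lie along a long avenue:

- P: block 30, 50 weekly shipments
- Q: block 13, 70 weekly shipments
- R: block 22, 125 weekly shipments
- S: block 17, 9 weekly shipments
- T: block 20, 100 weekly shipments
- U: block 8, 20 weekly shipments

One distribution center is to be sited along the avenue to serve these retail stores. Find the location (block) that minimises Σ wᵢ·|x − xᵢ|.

For a sum of weighted absolute distances on a line, the optimum is the weighted median (not the mean). Total weight W = 374; half-weight = 187.
Sort by position and accumulate weight:
  block 8 (U, w=20) → cum 20
  block 13 (Q, w=70) → cum 90
  block 17 (S, w=9) → cum 99
  block 20 (T, w=100) → cum 199  ≥ 187 → median here
  block 22 (R, w=125) → cum 324
  block 30 (P, w=50) → cum 374
Optimal location: block 20.

x = 20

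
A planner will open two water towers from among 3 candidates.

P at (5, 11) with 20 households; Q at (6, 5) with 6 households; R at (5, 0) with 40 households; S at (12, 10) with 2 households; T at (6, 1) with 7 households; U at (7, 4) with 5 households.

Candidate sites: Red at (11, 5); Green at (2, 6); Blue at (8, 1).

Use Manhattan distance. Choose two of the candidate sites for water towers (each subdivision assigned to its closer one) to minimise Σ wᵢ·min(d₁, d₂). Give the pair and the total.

Evaluate every pair (each demand assigned to the nearer of the two):
  {Green, Blue}: total = 410
  {Red, Blue}: total = 476
  {Red, Green}: total = 650
Best pair: {Green, Blue} with total 410.

{Green, Blue}, total 410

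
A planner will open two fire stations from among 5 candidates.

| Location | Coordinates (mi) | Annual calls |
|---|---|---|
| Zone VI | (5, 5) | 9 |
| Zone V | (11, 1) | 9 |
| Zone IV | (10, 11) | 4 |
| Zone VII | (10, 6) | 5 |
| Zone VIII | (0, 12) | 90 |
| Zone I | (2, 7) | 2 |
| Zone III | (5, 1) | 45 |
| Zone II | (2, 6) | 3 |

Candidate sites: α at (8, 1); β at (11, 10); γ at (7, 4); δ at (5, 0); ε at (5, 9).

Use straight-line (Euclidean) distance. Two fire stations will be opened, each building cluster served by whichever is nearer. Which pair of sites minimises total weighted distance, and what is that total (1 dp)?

{δ, ε}, total 731.2

Evaluate every pair (each demand assigned to the nearer of the two):
  {δ, ε}: total = 731.2
  {α, ε}: total = 791.2
  {γ, ε}: total = 811.7
  {β, ε}: total = 1048.0
  {γ, δ}: total = 1143.1
  {β, δ}: total = 1212.6
  {α, γ}: total = 1215.1
  {β, γ}: total = 1235.6
  {α, β}: total = 1279.9
  {α, δ}: total = 1390.1
Best pair: {δ, ε} with total 731.2.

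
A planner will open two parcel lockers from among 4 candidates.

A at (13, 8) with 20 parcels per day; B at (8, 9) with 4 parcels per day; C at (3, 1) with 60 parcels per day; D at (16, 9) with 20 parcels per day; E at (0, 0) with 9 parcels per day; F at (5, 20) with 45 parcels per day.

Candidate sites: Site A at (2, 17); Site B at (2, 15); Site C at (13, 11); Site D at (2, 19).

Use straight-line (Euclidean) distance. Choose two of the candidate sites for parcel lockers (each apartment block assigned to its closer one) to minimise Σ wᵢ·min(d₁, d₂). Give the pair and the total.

{Site C, Site D}, total 1297.7

Evaluate every pair (each demand assigned to the nearer of the two):
  {Site C, Site D}: total = 1297.7
  {Site A, Site C}: total = 1346.4
  {Site B, Site C}: total = 1394.4
  {Site B, Site D}: total = 1720.0
  {Site A, Site B}: total = 1768.6
  {Site A, Site D}: total = 1905.0
Best pair: {Site C, Site D} with total 1297.7.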